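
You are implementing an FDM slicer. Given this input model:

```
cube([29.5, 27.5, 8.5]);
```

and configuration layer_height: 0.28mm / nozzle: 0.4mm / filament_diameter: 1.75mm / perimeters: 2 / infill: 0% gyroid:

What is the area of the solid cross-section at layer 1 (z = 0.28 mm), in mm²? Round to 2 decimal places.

At z = 0.28 mm: the cube is present — its section is the full 29.5×27.5 rectangle (area 811.25 mm²). Overall, the cross-section is a single solid region. Net area = 811.25 mm².

811.25 mm²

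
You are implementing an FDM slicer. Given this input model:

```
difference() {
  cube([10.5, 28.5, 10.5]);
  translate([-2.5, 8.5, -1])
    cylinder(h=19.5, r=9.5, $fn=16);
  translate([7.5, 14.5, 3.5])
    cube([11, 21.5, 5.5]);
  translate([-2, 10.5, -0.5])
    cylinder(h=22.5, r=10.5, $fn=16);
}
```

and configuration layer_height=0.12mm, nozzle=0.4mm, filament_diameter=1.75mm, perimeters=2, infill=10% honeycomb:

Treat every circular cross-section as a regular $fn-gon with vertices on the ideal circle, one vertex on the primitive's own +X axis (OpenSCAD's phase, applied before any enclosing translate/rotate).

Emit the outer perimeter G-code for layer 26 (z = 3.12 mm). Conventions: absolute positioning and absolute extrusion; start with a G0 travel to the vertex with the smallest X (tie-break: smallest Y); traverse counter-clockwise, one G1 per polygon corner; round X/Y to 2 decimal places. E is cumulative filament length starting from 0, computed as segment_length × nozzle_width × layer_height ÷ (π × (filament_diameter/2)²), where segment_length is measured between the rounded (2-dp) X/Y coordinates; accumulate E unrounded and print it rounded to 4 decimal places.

G0 X0.00 Y20.60 Z3.12
G1 X2.02 Y20.20 E0.0411
G1 X5.42 Y17.92 E0.1228
G1 X7.70 Y14.52 E0.2045
G1 X8.50 Y10.50 E0.2863
G1 X7.70 Y6.48 E0.3681
G1 X5.42 Y3.08 E0.4498
G1 X4.80 Y2.66 E0.4647
G1 X4.22 Y1.78 E0.4857
G1 X1.55 Y0.00 E0.5498
G1 X10.50 Y0.00 E0.7284
G1 X10.50 Y28.50 E1.2971
G1 X0.00 Y28.50 E1.5067
G1 X0.00 Y20.60 E1.6643

At z = 3.12 mm: the cube (footprint 10.5×28.5) is included at this height; the r=9.5 cylinder at (-2.5, 8.5) contributes a regular 16-gon of circumradius 9.5; the cube at (7.5, 14.5) does not reach this height (z outside [3.5, 9]); the cylinder at (-2, 10.5): section is a regular 16-gon, circumradius r=10.5; Taking the first minus the rest: starting from the 10.5×28.5 cube, the r=9.5 cylinder at (-2.5, 8.5) partially overlaps it — only the 91.39 mm² overlap (of its 276.30 mm²) is removed, clipping the outline; the r=10.5 cylinder at (-2, 10.5) partially overlaps it — only the 38.51 mm² overlap (of its 337.53 mm²) is removed, clipping the outline — 1 connected region. The outline is a single polygon with 13 vertices. Extrusion per mm of travel: 0.4 × 0.12 / (π × 0.875²) = 0.019956. Accumulating E over each segment gives final E = 1.6643.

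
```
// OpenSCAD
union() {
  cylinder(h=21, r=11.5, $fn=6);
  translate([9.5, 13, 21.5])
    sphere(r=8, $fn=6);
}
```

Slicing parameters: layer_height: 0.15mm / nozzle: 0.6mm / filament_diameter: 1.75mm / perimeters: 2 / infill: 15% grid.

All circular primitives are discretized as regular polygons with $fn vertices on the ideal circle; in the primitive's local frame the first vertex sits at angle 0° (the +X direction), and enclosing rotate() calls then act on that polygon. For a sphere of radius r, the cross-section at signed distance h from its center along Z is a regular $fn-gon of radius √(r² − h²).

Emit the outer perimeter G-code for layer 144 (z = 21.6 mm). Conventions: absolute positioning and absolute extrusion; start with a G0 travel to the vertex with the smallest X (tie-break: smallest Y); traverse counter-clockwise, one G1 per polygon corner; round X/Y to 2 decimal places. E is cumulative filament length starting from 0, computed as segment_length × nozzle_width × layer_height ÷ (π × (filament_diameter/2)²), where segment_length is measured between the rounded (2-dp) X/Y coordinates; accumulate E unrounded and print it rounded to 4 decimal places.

G0 X1.50 Y13.00 Z21.60
G1 X5.50 Y6.07 E0.2994
G1 X13.50 Y6.07 E0.5987
G1 X17.50 Y13.00 E0.8981
G1 X13.50 Y19.93 E1.1975
G1 X5.50 Y19.93 E1.4969
G1 X1.50 Y13.00 E1.7963

At z = 21.6 mm: the cylinder is not intersected at this z (z outside [0, 21]); the r=8 sphere at (9.5, 13) contributes a regular 6-gon of circumradius √(8²−0.1²) = 7.999; Taking the union: only the r=8 sphere at (9.5, 13) is present, so the union is just that shape — 1 connected region. The outline is a single polygon with 6 vertices. Extrusion per mm of travel: 0.6 × 0.15 / (π × 0.875²) = 0.037418. Accumulating E over each segment gives final E = 1.7963.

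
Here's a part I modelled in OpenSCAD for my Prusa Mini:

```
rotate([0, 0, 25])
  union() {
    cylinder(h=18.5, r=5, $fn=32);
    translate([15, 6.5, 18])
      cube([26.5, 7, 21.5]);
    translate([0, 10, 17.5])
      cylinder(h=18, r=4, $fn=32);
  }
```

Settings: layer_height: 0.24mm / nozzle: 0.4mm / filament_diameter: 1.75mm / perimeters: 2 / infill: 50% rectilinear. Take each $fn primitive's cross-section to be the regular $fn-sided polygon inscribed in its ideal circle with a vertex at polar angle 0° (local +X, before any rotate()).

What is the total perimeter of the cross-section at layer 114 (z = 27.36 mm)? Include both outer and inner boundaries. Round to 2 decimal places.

92.09 mm

At z = 27.36 mm: the cylinder is absent (z outside [0, 18.5]); the cube at (15, 6.5) is present — its section is the full 26.5×7 rectangle (perimeter 67.00 mm); the r=4 cylinder at (0, 10) contributes a regular 32-gon of circumradius 4 (perimeter = 2·32·4.000·sin(180°/32) = 25.09 mm); Taking the union: the 2 present regions are separate (no shared area or edge), so areas and boundary lengths simply add and each stays a separate island — boundary = 92.09 mm; (rotated 25° about Z; rotation is an isometry so areas/perimeters/island counts are preserved). Overall, the cross-section has 2 separate islands. Total boundary length (outer) = 92.09 mm.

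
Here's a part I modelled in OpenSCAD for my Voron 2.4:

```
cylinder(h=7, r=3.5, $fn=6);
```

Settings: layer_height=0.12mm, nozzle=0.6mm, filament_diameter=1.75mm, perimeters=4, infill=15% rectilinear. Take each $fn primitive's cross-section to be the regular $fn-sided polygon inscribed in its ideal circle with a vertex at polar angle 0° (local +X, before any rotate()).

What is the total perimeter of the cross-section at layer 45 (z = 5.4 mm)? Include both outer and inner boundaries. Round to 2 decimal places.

21.00 mm

At z = 5.4 mm: the r=3.5 cylinder contributes a regular 6-gon of circumradius 3.5 (perimeter = 2·6·3.500·sin(180°/6) = 21.00 mm). Overall, the cross-section is a single solid region. Total boundary length (outer) = 21.00 mm.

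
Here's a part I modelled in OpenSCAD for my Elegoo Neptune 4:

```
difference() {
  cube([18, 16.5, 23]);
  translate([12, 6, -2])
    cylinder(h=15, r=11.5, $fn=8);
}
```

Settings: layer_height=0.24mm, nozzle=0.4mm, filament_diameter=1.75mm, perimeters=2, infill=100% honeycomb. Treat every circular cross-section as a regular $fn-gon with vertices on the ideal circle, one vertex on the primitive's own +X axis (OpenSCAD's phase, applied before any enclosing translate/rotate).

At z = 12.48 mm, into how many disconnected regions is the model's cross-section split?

At z = 12.48 mm: the cube is present — its section is the full 18×16.5 rectangle; the r=11.5 cylinder at (12, 6) gives a regular 8-gon of circumradius 11.5 (constant along its height); After the difference (first − rest): starting from the 18×16.5 cube, the r=11.5 cylinder at (12, 6) partially overlaps it — only the 250.19 mm² overlap (of its 374.06 mm²) is removed, clipping the outline — 2 connected regions. The result has 2 disconnected regions.

2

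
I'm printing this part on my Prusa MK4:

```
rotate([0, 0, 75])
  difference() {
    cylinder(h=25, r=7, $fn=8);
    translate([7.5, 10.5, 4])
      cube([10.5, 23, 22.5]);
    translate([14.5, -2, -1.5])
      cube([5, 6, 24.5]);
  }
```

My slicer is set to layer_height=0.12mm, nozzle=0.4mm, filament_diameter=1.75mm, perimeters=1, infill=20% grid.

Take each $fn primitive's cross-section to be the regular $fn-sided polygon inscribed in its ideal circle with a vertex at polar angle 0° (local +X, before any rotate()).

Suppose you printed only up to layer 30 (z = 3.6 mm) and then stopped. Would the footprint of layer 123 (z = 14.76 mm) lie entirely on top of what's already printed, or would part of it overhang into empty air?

entirely on top

Compare the two slices. At z = 3.6: the r=7 cylinder contributes a regular 8-gon of circumradius 7 (area = (8/2)·7.000²·sin(360°/8) = 138.59 mm²); the cube at (7.5, 10.5) does not reach this height (z outside [4, 26.5]); the cube at (14.5, -2) (footprint 5×6) is included at this height (area 30.00 mm²); Subtracting the remaining from the first: starting from the r=7 cylinder (138.59 mm²), the 5×6 cube at (14.5, -2) misses the remaining region (no effect) — area = 138.59 mm²; (rotated 75° about Z; rotation is an isometry so areas/perimeters/island counts are preserved). At z = 14.76: the cylinder: section is a regular 8-gon, circumradius r=7 (area = (8/2)·7.000²·sin(360°/8) = 138.59 mm²); the cube at (7.5, 10.5) (footprint 10.5×23) is included at this height (area 241.50 mm²); the 5×6 cube at (14.5, -2) contributes its full rectangle (area 30.00 mm²); After the difference (first − rest): starting from the r=7 cylinder (138.59 mm²), the 10.5×23 cube at (7.5, 10.5) misses the remaining region (no effect); the 5×6 cube at (14.5, -2) misses the remaining region (no effect) — area = 138.59 mm²; (whole slice rotated 75° about Z — lengths, areas and connectivity unchanged). Checking containment: the cross-section at z = 14.76 is a subset of the cross-section at z = 3.6.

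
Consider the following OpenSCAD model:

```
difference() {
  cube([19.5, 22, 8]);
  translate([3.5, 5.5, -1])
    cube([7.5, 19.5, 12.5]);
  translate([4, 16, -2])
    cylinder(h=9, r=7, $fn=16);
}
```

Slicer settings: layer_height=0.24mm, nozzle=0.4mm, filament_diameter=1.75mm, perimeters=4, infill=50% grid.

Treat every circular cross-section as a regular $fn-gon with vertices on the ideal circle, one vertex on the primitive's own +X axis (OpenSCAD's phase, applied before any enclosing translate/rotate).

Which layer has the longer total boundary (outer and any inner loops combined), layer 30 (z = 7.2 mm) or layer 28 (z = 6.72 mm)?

Layer 30 (z = 7.2): the 19.5×22 cube contributes its full rectangle (perimeter 83.00 mm); the 7.5×19.5 cube at (3.5, 5.5) contributes its full rectangle (perimeter 54.00 mm); the cylinder at (4, 16) does not reach this height (z outside [-2, 7]); Subtracting the remaining from the first: starting from the 19.5×22 cube, the 7.5×19.5 cube at (3.5, 5.5) partially overlaps it — only the 123.75 mm² overlap (of its 146.25 mm²) is removed, clipping the outline — boundary = 116.00 mm. So its perimeter = 116.00 mm. Layer 28 (z = 6.72): the cube (footprint 19.5×22) is included at this height (perimeter 83.00 mm); the cube at (3.5, 5.5) (footprint 7.5×19.5) is included at this height (perimeter 54.00 mm); the r=7 cylinder at (4, 16) contributes a regular 16-gon of circumradius 7 (perimeter = 2·16·7.000·sin(180°/16) = 43.70 mm); After the difference (first − rest): starting from the 19.5×22 cube, the 7.5×19.5 cube at (3.5, 5.5) partially overlaps it — only the 123.75 mm² overlap (of its 146.25 mm²) is removed, clipping the outline; the r=7 cylinder at (4, 16) partially overlaps it — only the 43.39 mm² overlap (of its 150.01 mm²) is removed, clipping the outline — boundary = 93.61 mm. So its perimeter = 93.61 mm. Layer 30 is larger (116.00 vs 93.61 mm).

layer 30 (z = 7.2 mm)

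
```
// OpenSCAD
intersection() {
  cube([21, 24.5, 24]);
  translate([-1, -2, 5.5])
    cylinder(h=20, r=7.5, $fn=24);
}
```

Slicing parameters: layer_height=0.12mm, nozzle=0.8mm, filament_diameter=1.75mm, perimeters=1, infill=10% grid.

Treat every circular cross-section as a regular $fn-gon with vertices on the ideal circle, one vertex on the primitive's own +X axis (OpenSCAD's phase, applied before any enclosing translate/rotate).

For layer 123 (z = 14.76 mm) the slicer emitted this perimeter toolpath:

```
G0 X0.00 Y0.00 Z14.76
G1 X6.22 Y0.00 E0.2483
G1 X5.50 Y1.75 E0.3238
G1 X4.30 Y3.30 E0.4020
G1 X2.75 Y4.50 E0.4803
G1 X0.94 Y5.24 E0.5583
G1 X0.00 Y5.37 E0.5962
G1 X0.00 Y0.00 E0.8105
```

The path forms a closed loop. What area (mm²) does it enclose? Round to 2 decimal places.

Apply the shoelace formula to the sequence of (X, Y) vertices; enclosed area = 23.51 mm².

23.51 mm²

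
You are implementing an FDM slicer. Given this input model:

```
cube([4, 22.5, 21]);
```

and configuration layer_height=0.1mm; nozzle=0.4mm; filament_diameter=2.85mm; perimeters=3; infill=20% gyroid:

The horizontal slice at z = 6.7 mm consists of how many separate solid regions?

At z = 6.7 mm: the cube is present — its section is the full 4×22.5 rectangle. The result has 1 disconnected region.

1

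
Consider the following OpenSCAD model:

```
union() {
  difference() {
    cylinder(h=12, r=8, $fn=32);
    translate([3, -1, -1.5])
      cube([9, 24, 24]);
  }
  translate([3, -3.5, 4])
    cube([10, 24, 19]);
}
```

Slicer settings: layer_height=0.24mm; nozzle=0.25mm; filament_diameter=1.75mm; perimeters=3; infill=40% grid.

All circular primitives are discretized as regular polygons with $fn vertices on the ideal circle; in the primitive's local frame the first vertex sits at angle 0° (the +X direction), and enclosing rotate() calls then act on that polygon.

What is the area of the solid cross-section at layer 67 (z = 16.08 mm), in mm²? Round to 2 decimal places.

At z = 16.08 mm: the cylinder is absent (z outside [0, 12]); the 9×24 cube at (3, -1) contributes its full rectangle (area 216.00 mm²); Subtracting the remaining from the first: the first operand is absent here, so nothing remains; the cube at (3, -3.5) is present — its section is the full 10×24 rectangle (area 240.00 mm²); Combining (union): only the 10×24 cube at (3, -3.5) is present, so the union is just that shape — area = 240.00 mm². Overall, the cross-section is a single solid region. Net area = 240.00 mm².

240.00 mm²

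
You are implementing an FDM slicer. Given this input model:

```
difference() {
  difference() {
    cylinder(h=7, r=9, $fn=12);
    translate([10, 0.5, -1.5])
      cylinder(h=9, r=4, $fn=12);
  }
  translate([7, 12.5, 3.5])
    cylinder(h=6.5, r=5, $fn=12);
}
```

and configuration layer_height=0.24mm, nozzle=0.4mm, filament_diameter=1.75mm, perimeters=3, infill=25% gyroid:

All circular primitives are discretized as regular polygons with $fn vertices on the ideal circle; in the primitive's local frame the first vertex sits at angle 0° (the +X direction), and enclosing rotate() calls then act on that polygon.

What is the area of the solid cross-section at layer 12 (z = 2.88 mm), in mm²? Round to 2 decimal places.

At z = 2.88 mm: the cylinder: section is a regular 12-gon, circumradius r=9 (area = (12/2)·9.000²·sin(360°/12) = 243.00 mm²); the cylinder at (10, 0.5): section is a regular 12-gon, circumradius r=4 (area = (12/2)·4.000²·sin(360°/12) = 48.00 mm²); After the difference (first − rest): starting from the r=9 cylinder (243.00 mm²), the r=4 cylinder at (10, 0.5) partially overlaps it — only the 12.72 mm² overlap (of its 48.00 mm²) is removed, clipping the outline — area = 230.28 mm²; the cylinder at (7, 12.5) is absent (z outside [3.5, 10]); Subtracting the remaining from the first: none of the subtracted shapes is present at this height, so that combined region is unchanged — area = 230.28 mm². Overall, the cross-section is a single solid region. Net area = 230.28 mm².

230.28 mm²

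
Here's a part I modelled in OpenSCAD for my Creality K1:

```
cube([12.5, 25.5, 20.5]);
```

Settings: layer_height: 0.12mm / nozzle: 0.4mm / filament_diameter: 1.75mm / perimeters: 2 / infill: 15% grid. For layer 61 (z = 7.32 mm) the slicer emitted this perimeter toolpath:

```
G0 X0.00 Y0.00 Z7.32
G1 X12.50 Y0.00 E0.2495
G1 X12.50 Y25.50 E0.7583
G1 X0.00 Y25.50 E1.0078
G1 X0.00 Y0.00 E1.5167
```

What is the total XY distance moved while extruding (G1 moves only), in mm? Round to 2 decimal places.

76.00 mm

Sum the Euclidean lengths of each G1 segment: total = 76.00 mm.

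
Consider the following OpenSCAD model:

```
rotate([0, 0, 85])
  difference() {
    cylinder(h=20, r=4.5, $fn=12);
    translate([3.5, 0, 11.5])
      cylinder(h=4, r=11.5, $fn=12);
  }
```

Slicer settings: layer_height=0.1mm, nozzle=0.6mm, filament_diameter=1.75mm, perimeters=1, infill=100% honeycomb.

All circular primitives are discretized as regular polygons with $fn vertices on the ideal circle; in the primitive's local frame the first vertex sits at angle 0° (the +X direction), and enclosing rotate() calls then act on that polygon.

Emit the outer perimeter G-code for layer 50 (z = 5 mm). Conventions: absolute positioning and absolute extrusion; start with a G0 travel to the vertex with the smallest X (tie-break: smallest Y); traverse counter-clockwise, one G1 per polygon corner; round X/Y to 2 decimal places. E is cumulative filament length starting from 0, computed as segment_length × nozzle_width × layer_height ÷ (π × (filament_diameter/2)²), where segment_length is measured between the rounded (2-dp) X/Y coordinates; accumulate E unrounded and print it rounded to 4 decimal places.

G0 X-4.48 Y0.39 Z5.00
G1 X-4.08 Y-1.90 E0.0580
G1 X-2.58 Y-3.69 E0.1162
G1 X-0.39 Y-4.48 E0.1743
G1 X1.90 Y-4.08 E0.2323
G1 X3.69 Y-2.58 E0.2906
G1 X4.48 Y-0.39 E0.3486
G1 X4.08 Y1.90 E0.4066
G1 X2.58 Y3.69 E0.4649
G1 X0.39 Y4.48 E0.5230
G1 X-1.90 Y4.08 E0.5810
G1 X-3.69 Y2.58 E0.6392
G1 X-4.48 Y0.39 E0.6973

At z = 5 mm: the r=4.5 cylinder contributes a regular 12-gon of circumradius 4.5; the cylinder at (3.5, 0) is not intersected at this z (z outside [11.5, 15.5]); Subtracting the remaining from the first: none of the subtracted shapes is present at this height, so the r=4.5 cylinder is unchanged — 1 connected region; (whole slice rotated 85° about Z — lengths, areas and connectivity unchanged). The outline is a single polygon with 12 vertices. Extrusion per mm of travel: 0.6 × 0.1 / (π × 0.875²) = 0.024945. Accumulating E over each segment gives final E = 0.6973.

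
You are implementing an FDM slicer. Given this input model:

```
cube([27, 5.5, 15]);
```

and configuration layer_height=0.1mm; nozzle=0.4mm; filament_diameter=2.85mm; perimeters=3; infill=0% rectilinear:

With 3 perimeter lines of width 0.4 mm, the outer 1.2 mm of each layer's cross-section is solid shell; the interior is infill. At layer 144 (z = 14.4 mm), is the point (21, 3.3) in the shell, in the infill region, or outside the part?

infill

At z = 14.4 mm: the 27×5.5 cube contributes its full rectangle. Overall, the cross-section is a single solid region. The nearest boundary edge runs (27.00, 5.50)→(0.00, 5.50); distance from the point to it = 2.20 mm. The point is inside the cross-section and 2.20 mm from the nearest boundary — more than the 1.2 mm shell width (3 × 0.4), so it's in the infill interior.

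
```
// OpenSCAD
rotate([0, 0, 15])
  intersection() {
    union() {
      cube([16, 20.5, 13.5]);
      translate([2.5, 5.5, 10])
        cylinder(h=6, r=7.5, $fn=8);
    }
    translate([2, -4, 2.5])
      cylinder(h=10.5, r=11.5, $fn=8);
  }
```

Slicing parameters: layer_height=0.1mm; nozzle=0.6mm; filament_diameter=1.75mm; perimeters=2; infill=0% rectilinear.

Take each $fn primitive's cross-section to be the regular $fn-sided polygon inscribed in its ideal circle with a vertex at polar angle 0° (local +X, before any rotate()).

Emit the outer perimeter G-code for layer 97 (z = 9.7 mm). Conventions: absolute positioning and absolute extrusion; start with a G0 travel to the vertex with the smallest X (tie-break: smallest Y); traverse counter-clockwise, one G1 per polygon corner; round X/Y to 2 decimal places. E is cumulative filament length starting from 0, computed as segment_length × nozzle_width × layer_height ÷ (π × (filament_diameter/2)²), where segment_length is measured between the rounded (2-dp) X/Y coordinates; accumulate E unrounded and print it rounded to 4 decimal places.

G0 X-1.73 Y6.44 Z9.70
G1 X0.00 Y0.00 E0.1663
G1 X11.44 Y3.07 E0.4618
G1 X8.72 Y6.61 E0.5732
G1 X-0.01 Y7.76 E0.7928
G1 X-1.73 Y6.44 E0.8469

At z = 9.7 mm: the cube is present — its section is the full 16×20.5 rectangle; the cylinder at (2.5, 5.5) does not reach this height (z outside [10, 16]); Taking the union: only the 16×20.5 cube is present, so the union is just that shape — 1 connected region; the r=11.5 cylinder at (2, -4) gives a regular 8-gon of circumradius 11.5 (constant along its height); After intersecting: the r=11.5 cylinder at (2, -4) partially overlaps that combined region; clipping to the common part keeps 65.00 mm² — 1 connected region; (rotated 15° about Z; rotation is an isometry so areas/perimeters/island counts are preserved). The outline is a single polygon with 5 vertices. Extrusion per mm of travel: 0.6 × 0.1 / (π × 0.875²) = 0.024945. Accumulating E over each segment gives final E = 0.8469.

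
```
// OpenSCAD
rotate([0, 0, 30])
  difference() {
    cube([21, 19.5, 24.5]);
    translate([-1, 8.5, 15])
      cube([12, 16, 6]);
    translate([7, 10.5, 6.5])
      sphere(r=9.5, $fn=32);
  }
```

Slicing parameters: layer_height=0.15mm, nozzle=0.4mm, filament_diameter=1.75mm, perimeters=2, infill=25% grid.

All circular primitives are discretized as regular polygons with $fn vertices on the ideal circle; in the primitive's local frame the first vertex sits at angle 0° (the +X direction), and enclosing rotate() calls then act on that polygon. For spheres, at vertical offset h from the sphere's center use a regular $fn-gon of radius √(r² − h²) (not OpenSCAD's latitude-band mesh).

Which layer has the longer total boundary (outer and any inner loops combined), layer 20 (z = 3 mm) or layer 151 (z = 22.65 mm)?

layer 20 (z = 3 mm)

Layer 20 (z = 3): the 21×19.5 cube contributes its full rectangle (perimeter 81.00 mm); the cube at (-1, 8.5) is absent (z outside [15, 21]); the r=9.5 sphere at (7, 10.5) slices to a regular 32-gon of circumradius 8.832 (√(r²−h²) with h=3.5 from center) (perimeter = 2·32·8.832·sin(180°/32) = 55.40 mm); After the difference (first − rest): starting from the 21×19.5 cube, the r=9.5 sphere at (7, 10.5) partially overlaps it — only the 230.34 mm² overlap (of its 243.47 mm²) is removed, clipping the outline — boundary = 114.28 mm; (rotated 30° about Z; rotation is an isometry so areas/perimeters/island counts are preserved). So its perimeter = 114.28 mm. Layer 151 (z = 22.65): the 21×19.5 cube contributes its full rectangle (perimeter 81.00 mm); the cube at (-1, 8.5) is absent (z outside [15, 21]); the sphere at (7, 10.5) is not intersected at this z (|z−center|=16.150 > r=9.5); After the difference (first − rest): none of the subtracted shapes is present at this height, so the 21×19.5 cube is unchanged — boundary = 81.00 mm; (whole slice rotated 30° about Z — lengths, areas and connectivity unchanged). So its perimeter = 81.00 mm. Layer 20 is larger (114.28 vs 81.00 mm).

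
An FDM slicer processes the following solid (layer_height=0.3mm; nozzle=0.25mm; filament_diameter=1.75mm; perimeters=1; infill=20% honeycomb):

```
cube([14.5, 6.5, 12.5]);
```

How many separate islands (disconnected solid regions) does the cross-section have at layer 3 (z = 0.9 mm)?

At z = 0.9 mm: the cube is present — its section is the full 14.5×6.5 rectangle. Overall, the cross-section is a single solid region. Island count = 1.

1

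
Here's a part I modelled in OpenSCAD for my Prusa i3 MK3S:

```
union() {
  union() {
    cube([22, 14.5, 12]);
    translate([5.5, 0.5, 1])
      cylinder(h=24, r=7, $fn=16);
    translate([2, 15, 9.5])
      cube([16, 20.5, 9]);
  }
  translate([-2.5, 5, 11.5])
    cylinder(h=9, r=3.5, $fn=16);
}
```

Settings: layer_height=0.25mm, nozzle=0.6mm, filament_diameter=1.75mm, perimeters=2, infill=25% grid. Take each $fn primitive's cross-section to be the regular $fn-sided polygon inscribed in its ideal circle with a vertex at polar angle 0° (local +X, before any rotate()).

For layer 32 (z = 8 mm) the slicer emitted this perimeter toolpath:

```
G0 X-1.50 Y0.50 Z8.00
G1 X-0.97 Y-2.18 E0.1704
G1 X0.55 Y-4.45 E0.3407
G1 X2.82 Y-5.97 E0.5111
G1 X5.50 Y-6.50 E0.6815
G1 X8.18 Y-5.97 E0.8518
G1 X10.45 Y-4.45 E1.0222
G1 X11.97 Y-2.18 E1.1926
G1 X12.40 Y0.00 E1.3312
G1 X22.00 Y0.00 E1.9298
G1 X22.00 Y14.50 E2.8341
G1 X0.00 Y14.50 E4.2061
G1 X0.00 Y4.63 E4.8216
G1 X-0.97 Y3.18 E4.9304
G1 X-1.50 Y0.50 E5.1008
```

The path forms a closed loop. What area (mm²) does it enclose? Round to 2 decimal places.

Apply the shoelace formula to the sequence of (X, Y) vertices; enclosed area = 391.83 mm².

391.83 mm²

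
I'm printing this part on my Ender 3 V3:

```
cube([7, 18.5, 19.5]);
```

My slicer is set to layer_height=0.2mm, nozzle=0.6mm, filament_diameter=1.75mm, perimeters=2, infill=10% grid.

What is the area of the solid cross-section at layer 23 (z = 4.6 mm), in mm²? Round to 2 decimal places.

129.50 mm²

At z = 4.6 mm: the 7×18.5 cube contributes its full rectangle (area 129.50 mm²). Overall, the cross-section is a single solid region. Net area = 129.50 mm².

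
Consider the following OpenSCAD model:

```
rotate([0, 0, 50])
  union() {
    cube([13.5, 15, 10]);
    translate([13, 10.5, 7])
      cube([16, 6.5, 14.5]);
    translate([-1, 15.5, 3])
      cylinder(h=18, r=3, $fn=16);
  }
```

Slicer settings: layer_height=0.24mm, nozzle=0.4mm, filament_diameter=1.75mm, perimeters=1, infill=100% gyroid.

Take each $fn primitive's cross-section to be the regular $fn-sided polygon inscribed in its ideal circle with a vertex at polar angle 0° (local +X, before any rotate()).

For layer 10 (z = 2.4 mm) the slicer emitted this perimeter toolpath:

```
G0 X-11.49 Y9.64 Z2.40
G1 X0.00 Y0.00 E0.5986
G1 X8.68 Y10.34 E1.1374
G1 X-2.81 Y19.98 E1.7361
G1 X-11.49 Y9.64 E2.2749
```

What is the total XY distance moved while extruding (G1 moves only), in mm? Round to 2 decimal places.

Sum the Euclidean lengths of each G1 segment: total = 57.00 mm.

57.00 mm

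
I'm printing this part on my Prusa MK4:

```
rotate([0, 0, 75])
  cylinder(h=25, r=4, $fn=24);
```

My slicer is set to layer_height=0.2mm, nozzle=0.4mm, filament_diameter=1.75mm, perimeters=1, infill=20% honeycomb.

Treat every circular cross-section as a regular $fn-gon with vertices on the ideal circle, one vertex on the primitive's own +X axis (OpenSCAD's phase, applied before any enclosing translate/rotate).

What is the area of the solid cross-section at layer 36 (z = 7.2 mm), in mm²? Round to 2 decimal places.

At z = 7.2 mm: the r=4 cylinder contributes a regular 24-gon of circumradius 4 (area = (24/2)·4.000²·sin(360°/24) = 49.69 mm²); (rotated 75° about Z; rotation is an isometry so areas/perimeters/island counts are preserved). Overall, the cross-section is a single solid region. Net area = 49.69 mm².

49.69 mm²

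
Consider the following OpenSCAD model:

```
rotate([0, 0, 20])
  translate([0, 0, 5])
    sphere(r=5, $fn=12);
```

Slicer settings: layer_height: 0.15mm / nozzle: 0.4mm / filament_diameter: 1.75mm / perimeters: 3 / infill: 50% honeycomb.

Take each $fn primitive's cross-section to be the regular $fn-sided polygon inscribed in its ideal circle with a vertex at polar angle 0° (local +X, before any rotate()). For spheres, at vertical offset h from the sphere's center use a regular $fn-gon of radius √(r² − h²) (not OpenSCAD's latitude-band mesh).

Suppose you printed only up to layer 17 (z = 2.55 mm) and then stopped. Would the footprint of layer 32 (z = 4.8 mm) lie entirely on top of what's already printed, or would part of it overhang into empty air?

part overhangs

Compare the two slices. At z = 2.55: the r=5 sphere slices to a regular 12-gon of circumradius 4.359 (√(r²−h²) with h=2.45 from center) (area = (12/2)·4.359²·sin(360°/12) = 56.99 mm²); (rotated 20° about Z; rotation is an isometry so areas/perimeters/island counts are preserved). At z = 4.8: the r=5 sphere slices to a regular 12-gon of circumradius 4.996 (√(r²−h²) with h=0.2 from center) (area = (12/2)·4.996²·sin(360°/12) = 74.88 mm²); (whole slice rotated 20° about Z — lengths, areas and connectivity unchanged). Checking containment: at z = 4.8 the cross-section extends beyond the z = 2.55 cross-section by about 17.89 mm².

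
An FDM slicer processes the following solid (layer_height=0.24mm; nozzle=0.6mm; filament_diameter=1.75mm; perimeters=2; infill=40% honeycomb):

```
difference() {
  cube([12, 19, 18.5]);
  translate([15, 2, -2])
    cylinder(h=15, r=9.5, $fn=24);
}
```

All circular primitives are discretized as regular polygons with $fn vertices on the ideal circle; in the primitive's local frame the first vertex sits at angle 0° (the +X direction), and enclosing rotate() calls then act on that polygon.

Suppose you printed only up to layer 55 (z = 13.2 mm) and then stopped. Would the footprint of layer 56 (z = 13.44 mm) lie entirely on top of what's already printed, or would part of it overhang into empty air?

entirely on top

Compare the two slices. At z = 13.2: the cube is present — its section is the full 12×19 rectangle (area 228.00 mm²); the cylinder at (15, 2) is absent (z outside [-2, 13]); Subtracting the remaining from the first: none of the subtracted shapes is present at this height, so the 12×19 cube is unchanged — area = 228.00 mm². At z = 13.44: the 12×19 cube contributes its full rectangle (area 228.00 mm²); the cylinder at (15, 2) is not intersected at this z (z outside [-2, 13]); After the difference (first − rest): none of the subtracted shapes is present at this height, so the 12×19 cube is unchanged — area = 228.00 mm². Checking containment: the cross-section at z = 13.44 is a subset of the cross-section at z = 13.2.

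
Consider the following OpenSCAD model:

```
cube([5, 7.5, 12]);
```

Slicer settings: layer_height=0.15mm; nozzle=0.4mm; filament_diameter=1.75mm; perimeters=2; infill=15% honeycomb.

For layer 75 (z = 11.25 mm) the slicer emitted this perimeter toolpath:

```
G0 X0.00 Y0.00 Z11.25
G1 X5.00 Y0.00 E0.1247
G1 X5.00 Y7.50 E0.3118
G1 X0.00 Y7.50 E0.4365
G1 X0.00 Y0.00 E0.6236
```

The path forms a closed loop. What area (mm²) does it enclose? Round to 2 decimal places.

37.50 mm²

Apply the shoelace formula to the sequence of (X, Y) vertices; enclosed area = 37.50 mm².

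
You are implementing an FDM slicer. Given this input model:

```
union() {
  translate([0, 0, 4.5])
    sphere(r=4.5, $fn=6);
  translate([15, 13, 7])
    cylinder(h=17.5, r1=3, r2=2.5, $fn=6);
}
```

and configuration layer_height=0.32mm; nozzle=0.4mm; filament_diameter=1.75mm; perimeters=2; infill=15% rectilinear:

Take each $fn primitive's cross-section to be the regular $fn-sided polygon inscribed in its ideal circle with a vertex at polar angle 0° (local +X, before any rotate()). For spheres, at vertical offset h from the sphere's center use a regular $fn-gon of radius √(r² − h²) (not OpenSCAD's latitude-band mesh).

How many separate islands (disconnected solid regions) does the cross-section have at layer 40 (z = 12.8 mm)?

1

At z = 12.8 mm: the sphere does not reach this height (|z−center|=8.300 > r=4.5); the cone at (15, 13): at t=0.331 of its height the radius interpolates to r₁+(r₂−r₁)t = 2.834, giving a regular 6-gon of that circumradius; Merging all regions: only the cone at (15, 13) is present, so the union is just that shape — 1 connected region. Overall, the cross-section is a single solid region. Island count = 1.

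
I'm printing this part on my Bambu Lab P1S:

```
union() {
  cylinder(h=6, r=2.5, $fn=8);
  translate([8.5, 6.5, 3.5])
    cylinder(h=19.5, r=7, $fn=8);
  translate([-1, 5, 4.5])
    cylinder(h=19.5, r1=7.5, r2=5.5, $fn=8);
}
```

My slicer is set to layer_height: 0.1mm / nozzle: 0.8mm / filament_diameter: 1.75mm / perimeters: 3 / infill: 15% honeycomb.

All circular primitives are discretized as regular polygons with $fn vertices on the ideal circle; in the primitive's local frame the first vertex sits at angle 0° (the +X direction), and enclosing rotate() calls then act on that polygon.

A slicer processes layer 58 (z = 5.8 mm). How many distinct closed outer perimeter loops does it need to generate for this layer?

At z = 5.8 mm: the r=2.5 cylinder contributes a regular 8-gon of circumradius 2.5; the r=7 cylinder at (8.5, 6.5) gives a regular 8-gon of circumradius 7 (constant along its height); the cone at (-1, 5) contributes a regular 8-gon of circumradius 7.367 (interpolated between r1=7.5 and r2=5.5 at t=0.067); Taking the union: the regions partially overlap (shared area 43.17 mm²), so overlapping operands fuse into one piece — 1 connected region. The result has 1 disconnected region.

1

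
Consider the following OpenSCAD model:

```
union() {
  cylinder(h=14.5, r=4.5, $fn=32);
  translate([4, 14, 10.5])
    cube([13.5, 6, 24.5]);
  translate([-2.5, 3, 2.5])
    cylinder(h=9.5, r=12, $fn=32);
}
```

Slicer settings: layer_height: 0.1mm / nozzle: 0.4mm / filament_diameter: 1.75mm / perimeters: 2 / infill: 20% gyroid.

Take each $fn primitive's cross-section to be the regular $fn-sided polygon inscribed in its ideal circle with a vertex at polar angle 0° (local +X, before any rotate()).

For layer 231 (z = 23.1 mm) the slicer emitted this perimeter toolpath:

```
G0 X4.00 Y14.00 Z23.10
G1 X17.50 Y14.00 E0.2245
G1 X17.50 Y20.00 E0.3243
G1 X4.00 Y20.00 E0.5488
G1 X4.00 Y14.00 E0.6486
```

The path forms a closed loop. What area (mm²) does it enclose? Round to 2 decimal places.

Apply the shoelace formula to the sequence of (X, Y) vertices; enclosed area = 81.00 mm².

81.00 mm²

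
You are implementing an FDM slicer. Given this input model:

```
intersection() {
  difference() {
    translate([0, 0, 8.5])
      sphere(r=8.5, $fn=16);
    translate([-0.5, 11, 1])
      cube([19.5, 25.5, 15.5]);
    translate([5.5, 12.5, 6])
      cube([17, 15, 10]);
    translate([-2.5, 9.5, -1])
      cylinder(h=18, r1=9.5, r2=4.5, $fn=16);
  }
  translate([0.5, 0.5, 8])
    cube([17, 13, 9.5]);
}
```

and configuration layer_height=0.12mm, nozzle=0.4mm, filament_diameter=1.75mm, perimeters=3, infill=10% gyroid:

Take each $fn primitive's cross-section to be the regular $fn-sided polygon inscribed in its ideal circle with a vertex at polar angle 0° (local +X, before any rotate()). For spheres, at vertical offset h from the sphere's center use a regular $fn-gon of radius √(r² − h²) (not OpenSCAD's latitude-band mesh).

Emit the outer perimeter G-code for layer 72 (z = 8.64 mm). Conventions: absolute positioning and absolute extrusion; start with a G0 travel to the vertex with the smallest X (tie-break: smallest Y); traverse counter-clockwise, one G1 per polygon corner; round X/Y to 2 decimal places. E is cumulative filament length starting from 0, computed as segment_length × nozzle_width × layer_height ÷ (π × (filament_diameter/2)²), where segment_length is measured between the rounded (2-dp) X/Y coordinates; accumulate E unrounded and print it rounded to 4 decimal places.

At z = 8.64 mm: the r=8.5 sphere contributes a regular 16-gon of circumradius √(8.5²−0.14²) = 8.499; the cube at (-0.5, 11) is present — its section is the full 19.5×25.5 rectangle; the 17×15 cube at (5.5, 12.5) contributes its full rectangle; the cone at (-2.5, 9.5): at t=0.536 of its height the radius interpolates to r₁+(r₂−r₁)t = 6.822, giving a regular 16-gon of that circumradius; Subtracting the remaining from the first: starting from the r=8.5 sphere, the 19.5×25.5 cube at (-0.5, 11) misses the remaining region (no effect); the 17×15 cube at (5.5, 12.5) misses the remaining region (no effect); the cone at (-2.5, 9.5) partially overlaps it — only the 41.93 mm² overlap (of its 142.49 mm²) is removed, clipping the outline — 1 connected region; the cube at (0.5, 0.5) is present — its section is the full 17×13 rectangle; Taking the intersection: the 17×13 cube at (0.5, 0.5) partially overlaps that combined region; clipping to the common part keeps 36.44 mm² — 1 connected region. The outline is a single polygon with 8 vertices. Extrusion per mm of travel: 0.4 × 0.12 / (π × 0.875²) = 0.019956. Accumulating E over each segment gives final E = 0.4967.

G0 X0.50 Y0.50 Z8.64
G1 X8.40 Y0.50 E0.1577
G1 X7.85 Y3.25 E0.2136
G1 X6.01 Y6.01 E0.2798
G1 X3.91 Y7.41 E0.3302
G1 X3.80 Y6.89 E0.3408
G1 X2.32 Y4.68 E0.3939
G1 X0.50 Y3.46 E0.4376
G1 X0.50 Y0.50 E0.4967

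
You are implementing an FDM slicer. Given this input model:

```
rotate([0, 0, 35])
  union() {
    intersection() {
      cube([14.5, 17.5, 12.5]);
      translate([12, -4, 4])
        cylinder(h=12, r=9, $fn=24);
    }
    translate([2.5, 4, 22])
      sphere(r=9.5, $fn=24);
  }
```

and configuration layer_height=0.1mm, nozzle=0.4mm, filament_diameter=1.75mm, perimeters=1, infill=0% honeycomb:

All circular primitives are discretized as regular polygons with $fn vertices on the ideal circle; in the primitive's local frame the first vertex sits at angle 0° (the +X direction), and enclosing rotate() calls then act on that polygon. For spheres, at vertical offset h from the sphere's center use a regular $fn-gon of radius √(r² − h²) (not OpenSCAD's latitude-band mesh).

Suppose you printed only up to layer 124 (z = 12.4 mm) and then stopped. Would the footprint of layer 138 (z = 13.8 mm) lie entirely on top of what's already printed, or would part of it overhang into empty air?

part overhangs

Compare the two slices. At z = 12.4: the cube (footprint 14.5×17.5) is included at this height (area 253.75 mm²); the cylinder at (12, -4): section is a regular 24-gon, circumradius r=9 (area = (24/2)·9.000²·sin(360°/24) = 251.57 mm²); Taking the intersection: the r=9 cylinder at (12, -4) partially overlaps the 14.5×17.5 cube; clipping to the common part keeps 40.43 mm² — area = 40.43 mm²; the sphere at (2.5, 4) is not intersected at this z (|z−center|=9.600 > r=9.5); Taking the union: only the result so far is present, so the union is just that shape — area = 40.43 mm²; (whole slice rotated 35° about Z — lengths, areas and connectivity unchanged). At z = 13.8: the cube is not intersected at this z (z outside [0, 12.5]); the r=9 cylinder at (12, -4) gives a regular 24-gon of circumradius 9 (constant along its height) (area = (24/2)·9.000²·sin(360°/24) = 251.57 mm²); After intersecting: at least one operand is absent at this height, so nothing remains; the r=9.5 sphere at (2.5, 4) contributes a regular 24-gon of circumradius √(9.5²−8.2²) = 4.797 (area = (24/2)·4.797²·sin(360°/24) = 71.47 mm²); Combining (union): only the r=9.5 sphere at (2.5, 4) is present, so the union is just that shape — area = 71.47 mm²; (whole slice rotated 35° about Z — lengths, areas and connectivity unchanged). Checking containment: at z = 13.8 the cross-section extends beyond the z = 12.4 cross-section by about 67.05 mm².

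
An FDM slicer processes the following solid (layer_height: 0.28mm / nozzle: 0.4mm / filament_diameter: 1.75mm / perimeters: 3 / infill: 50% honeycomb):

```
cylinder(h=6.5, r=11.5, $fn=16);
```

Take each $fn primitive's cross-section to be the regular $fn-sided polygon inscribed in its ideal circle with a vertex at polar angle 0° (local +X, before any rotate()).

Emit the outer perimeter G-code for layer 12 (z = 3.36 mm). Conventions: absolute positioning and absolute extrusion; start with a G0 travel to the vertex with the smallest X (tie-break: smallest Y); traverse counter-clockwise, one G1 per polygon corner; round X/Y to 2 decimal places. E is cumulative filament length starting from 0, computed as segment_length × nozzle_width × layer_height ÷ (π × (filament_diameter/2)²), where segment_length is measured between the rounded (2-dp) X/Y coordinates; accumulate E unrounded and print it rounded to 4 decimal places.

At z = 3.36 mm: the r=11.5 cylinder contributes a regular 16-gon of circumradius 11.5. The outline is a single polygon with 16 vertices. Extrusion per mm of travel: 0.4 × 0.28 / (π × 0.875²) = 0.046564. Accumulating E over each segment gives final E = 3.3421.

G0 X-11.50 Y0.00 Z3.36
G1 X-10.62 Y-4.40 E0.2089
G1 X-8.13 Y-8.13 E0.4178
G1 X-4.40 Y-10.62 E0.6266
G1 X0.00 Y-11.50 E0.8355
G1 X4.40 Y-10.62 E1.0445
G1 X8.13 Y-8.13 E1.2533
G1 X10.62 Y-4.40 E1.4621
G1 X11.50 Y0.00 E1.6711
G1 X10.62 Y4.40 E1.8800
G1 X8.13 Y8.13 E2.0888
G1 X4.40 Y10.62 E2.2977
G1 X0.00 Y11.50 E2.5066
G1 X-4.40 Y10.62 E2.7156
G1 X-8.13 Y8.13 E2.9244
G1 X-10.62 Y4.40 E3.1332
G1 X-11.50 Y0.00 E3.3421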